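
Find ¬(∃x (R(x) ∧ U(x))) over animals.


Original: ∃x (R(x) ∧ U(x))
Rule: ¬∀→∃, ¬∃→∀, negate predicate.
Negation: ∀x (¬R(x) ∨ ¬U(x))

∀x (¬R(x) ∨ ¬U(x))


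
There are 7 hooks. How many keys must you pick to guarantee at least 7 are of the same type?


Pigeonhole: to guarantee k in one of n categories, need (k-1)×n + 1.
k = 7, n = 7
Minimum = (7-1) × 7 + 1 = 6 × 7 + 1

43


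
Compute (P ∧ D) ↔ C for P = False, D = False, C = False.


P = False, D = False, C = False
Step 1: P ∧ D = False AND False = False
Step 2: (False) ↔ C: true when both sides have same truth value.
Result: False ↔ False = True

True


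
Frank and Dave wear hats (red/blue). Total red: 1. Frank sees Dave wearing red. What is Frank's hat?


Total red = 1, Dave = red
Red accounted for: 1
Remaining for Frank: 0
Frank's hat is blue.

blue


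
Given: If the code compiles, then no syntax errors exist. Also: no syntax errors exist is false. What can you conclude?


Modus tollens: P → Q, ¬Q ⊢ ¬P
P: the code compiles
Q: no syntax errors exist
We have P → Q and Q is false.
By modus tollens, P must be false.

It is not the case that the code compiles


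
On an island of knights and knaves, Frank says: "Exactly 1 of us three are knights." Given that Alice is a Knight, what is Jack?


Frank claims exactly 1 knights among Frank, Alice, Jack.
Given: Alice is a Knight.

Case 1: Frank is a Knight (tells truth)
  Then exactly 1 of the three are knights.
  Counting Frank, Alice: 2 knight(s) so far. Need -1 more → impossible.
Case 2: Frank is a Knave (lies)
  Then the count is NOT 1.
  If Jack = Knave, count = 1 = 1 → claim would be true, contradicts lie.
  If Jack = Knight, count = 2 ≠ 1 → lie confirmed ✓

Jack is a Knight.

Knight


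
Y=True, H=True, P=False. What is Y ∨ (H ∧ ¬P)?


Y = True, H = True, P = False
Expression: Y ∨ (H ∧ ¬P)
Step 1: ¬P = NOT False = True
Step 2: H ∧ ¬P = True AND True = True
Step 3: Y ∨ (True) = True OR True = True

True


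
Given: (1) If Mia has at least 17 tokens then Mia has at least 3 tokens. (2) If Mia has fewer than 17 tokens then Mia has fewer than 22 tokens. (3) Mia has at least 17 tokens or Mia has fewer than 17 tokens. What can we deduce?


Constructive dilemma: (P → Q) ∧ (R → S), P ∨ R ⊢ Q ∨ S
Premise 1: Mia has at least 17 tokens → Mia has at least 3 tokens
Premise 2: Mia has fewer than 17 tokens → Mia has fewer than 22 tokens
Premise 3: Mia has at least 17 tokens ∨ Mia has fewer than 17 tokens
Case 1: Assuming Mia has at least 17 tokens, then by Premise 1, Mia has at least 3 tokens.
Case 2: Assuming Mia has fewer than 17 tokens, then by Premise 2, Mia has fewer than 22 tokens.
Since one of Mia has at least 17 tokens or Mia has fewer than 17 tokens must hold, we get Mia has at least 3 tokens or Mia has fewer than 22 tokens.

Mia has at least 3 tokens or Mia has fewer than 22 tokens.


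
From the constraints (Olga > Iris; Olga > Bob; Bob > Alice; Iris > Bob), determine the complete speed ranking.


Constraints: Olga > Iris; Olga > Bob; Bob > Alice; Iris > Bob
Method: at each step, the next-highest is the one remaining person who never appears on the smaller side of a constraint between remaining people.
  Step 1: remaining {Olga, Bob, Alice, Iris}; on the smaller side: {Bob, Alice, Iris} → Olga is next (Olga > Iris; Olga > Bob).
  Step 2: remaining {Bob, Alice, Iris}; on the smaller side: {Bob, Alice} → Iris is next (Iris > Bob).
  Step 3: remaining {Bob, Alice}; on the smaller side: {Alice} → Bob is next (Bob > Alice).
  Step 4: only Alice remains → lowest.
Final ranking (highest to lowest):

Olga > Iris > Bob > Alice


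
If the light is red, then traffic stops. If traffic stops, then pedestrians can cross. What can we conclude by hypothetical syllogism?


Hypothetical syllogism: P → Q, Q → R ⊢ P → R
Premise 1: the light is red → traffic stops
Premise 2: traffic stops → pedestrians can cross
Chain the implications: the middle term (traffic stops) links the two.
Conclusion: If the light is red, then pedestrians can cross.

If the light is red, then pedestrians can cross.


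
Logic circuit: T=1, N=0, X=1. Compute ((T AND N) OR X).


T AND N = 1&0 = 0
0 OR 1 = 1

1


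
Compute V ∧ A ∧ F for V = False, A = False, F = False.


V = False, A = False, F = False
Step 1: V ∧ A = False AND False = False
Step 2: (False) ∧ F = (False) AND False = False
AND is true only when ALL operands are true.

False


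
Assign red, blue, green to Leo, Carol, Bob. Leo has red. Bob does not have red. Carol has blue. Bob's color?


From clues:
  Carol → blue
  Leo → red
By elimination, Bob gets the remaining.

green


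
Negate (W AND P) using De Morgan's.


De Morgan's law: ¬(P ∧ Q) ≡ ¬P ∨ ¬Q
¬(W ∧ P) = ¬W ∨ ¬P

¬W ∨ ¬P


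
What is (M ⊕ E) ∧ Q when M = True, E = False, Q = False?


M = True, E = False, Q = False
Step 1: M ⊕ E = True XOR False = True
Step 2: True ∧ Q = True AND False = False
XOR true when exactly one of M,E is true; then AND with Q.

False


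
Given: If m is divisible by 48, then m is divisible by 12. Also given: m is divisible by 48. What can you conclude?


Modus ponens: P → Q, P ⊢ Q
P: m is divisible by 48
Q: m is divisible by 12
We have P → Q and P is true.
By modus ponens, Q must be true.

m is divisible by 12


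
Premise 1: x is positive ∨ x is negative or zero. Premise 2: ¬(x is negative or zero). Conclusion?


Disjunctive syllogism: P ∨ Q, ¬P ⊢ Q
Disjunction: x is positive ∨ x is negative or zero
We know it is not the case that x is negative or zero.
By disjunctive syllogism, the other disjunct must be true.

x is positive


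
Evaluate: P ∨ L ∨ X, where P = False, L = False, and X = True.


P = False, L = False, X = True
Step 1: P ∨ L = False OR False = False
Step 2: False ∨ X = False OR True = True
OR is true when at least one operand is true.

True


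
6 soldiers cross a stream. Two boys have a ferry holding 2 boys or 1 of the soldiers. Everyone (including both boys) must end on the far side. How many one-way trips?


Per crossing of one of the soldiers: boys→, one←, one of the soldiers→, one← = 4 trips
6 × 4 = 24, + 1 final boys→ = 25
Minimum trips = 25

25


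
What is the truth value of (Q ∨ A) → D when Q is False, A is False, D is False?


Q = False, A = False, D = False
Step 1: Q ∨ A = False OR False = False
Step 2: (False) → D: false only when antecedent=True and D=False.
Result: True

True


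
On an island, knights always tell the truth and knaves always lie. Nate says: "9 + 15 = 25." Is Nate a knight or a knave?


Statement: "9 + 15 = 25."
Actual: 9 + 15 = 24
Claimed: 25
Statement is FALSE → Nate lies → Knave

Knave


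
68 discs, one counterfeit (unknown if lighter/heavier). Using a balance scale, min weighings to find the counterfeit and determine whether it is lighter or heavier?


Let n = 68. 136 possibilities (n discs × lighter/heavier); each weighing has 3 outcomes.
Bound for k weighings: say the first weighing puts j discs on each pan. If it tips, the 2j weighed discs remain suspects (each with a known direction) and k-1 weighings give 3^(k-1) outcomes; 3^(k-1) is odd, so 2j ≤ 3^(k-1) - 1. If it balances, the n - 2j unweighed discs remain with direction unknown: 2(n - 2j) ≤ 3^(k-1) - 1 by the same parity argument. Adding, n ≤ (3^(k-1) - 1) + (3^(k-1) - 1)/2 = (3^k - 3)/2, and the classical three-group strategy achieves this (3 discs in 2 weighings, 12 in 3, 39 in 4, 120 in 5).
So we need the smallest k with (3^k - 3)/2 ≥ 68.
k = 4: (3^4 - 3)/2 = 39 < 68 ✗
k = 5: (3^5 - 3)/2 = 120 ≥ 68 ✓

5


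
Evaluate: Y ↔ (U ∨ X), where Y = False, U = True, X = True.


Y = False, U = True, X = True
Step 1: U ∨ X = True OR True = True
Step 2: Y ↔ (True): true when both sides have same truth value.
Result: False ↔ True = False

False


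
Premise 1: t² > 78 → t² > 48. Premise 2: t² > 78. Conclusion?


Modus ponens: P → Q, P ⊢ Q
P: t² > 78
Q: t² > 48
We have P → Q and P is true.
By modus ponens, Q must be true.

t² > 48


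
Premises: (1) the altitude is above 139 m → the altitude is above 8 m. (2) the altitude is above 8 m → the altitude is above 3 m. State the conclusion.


Hypothetical syllogism: P → Q, Q → R ⊢ P → R
Premise 1: the altitude is above 139 m → the altitude is above 8 m
Premise 2: the altitude is above 8 m → the altitude is above 3 m
Chain the implications: the middle term (the altitude is above 8 m) links the two.
Conclusion: If the altitude is above 139 m, then the altitude is above 3 m.

If the altitude is above 139 m, then the altitude is above 3 m.


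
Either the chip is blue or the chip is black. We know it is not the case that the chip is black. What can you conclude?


Disjunctive syllogism: P ∨ Q, ¬P ⊢ Q
Disjunction: the chip is blue ∨ the chip is black
We know it is not the case that the chip is black.
By disjunctive syllogism, the other disjunct must be true.

The chip is blue


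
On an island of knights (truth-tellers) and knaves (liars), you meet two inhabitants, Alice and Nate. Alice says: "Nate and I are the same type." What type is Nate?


Alice says: "Nate and I are the same type."
Case 1: Alice is a Knight (truth-teller)
  Statement is true → they ARE the same → Nate is also a Knight
Case 2: Alice is a Knave (liar)
  Statement is false → they are NOT the same → Nate is a Knight
In both cases, Nate is a Knight.

Knight


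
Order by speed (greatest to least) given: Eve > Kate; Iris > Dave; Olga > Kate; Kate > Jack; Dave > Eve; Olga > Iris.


Constraints: Eve > Kate; Iris > Dave; Olga > Kate; Kate > Jack; Dave > Eve; Olga > Iris
Method: at each step, the next-highest is the one remaining person who never appears on the smaller side of a constraint between remaining people.
  Step 1: remaining {Dave, Jack, Iris, Kate, Olga, Eve}; on the smaller side: {Dave, Jack, Iris, Kate, Eve} → Olga is next (Olga > Kate; Olga > Iris).
  Step 2: remaining {Dave, Jack, Iris, Kate, Eve}; on the smaller side: {Dave, Jack, Kate, Eve} → Iris is next (Iris > Dave).
  Step 3: remaining {Dave, Jack, Kate, Eve}; on the smaller side: {Jack, Kate, Eve} → Dave is next (Dave > Eve).
  Step 4: remaining {Jack, Kate, Eve}; on the smaller side: {Jack, Kate} → Eve is next (Eve > Kate).
  Step 5: remaining {Jack, Kate}; on the smaller side: {Jack} → Kate is next (Kate > Jack).
  Step 6: only Jack remains → lowest.
Final ranking (highest to lowest):

Olga > Iris > Dave > Eve > Kate > Jack


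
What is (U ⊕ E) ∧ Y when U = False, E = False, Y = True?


U = False, E = False, Y = True
Step 1: U ⊕ E = False XOR False = False
Step 2: False ∧ Y = False AND True = False
XOR true when exactly one of U,E is true; then AND with Y.

False


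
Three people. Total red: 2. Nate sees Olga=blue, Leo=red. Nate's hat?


Total red = 2, seen red = 1
Own red = 2 - 1 = 1
Nate's hat is red.

red


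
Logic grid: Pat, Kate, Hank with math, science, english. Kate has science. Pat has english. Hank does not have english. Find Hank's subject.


From clues:
  Pat → english
  Kate → science
By elimination, Hank gets the remaining.

math


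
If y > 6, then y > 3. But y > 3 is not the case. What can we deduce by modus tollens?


Modus tollens: P → Q, ¬Q ⊢ ¬P
P: y > 6
Q: y > 3
We have P → Q and Q is false.
By modus tollens, P must be false.

It is not the case that y > 6


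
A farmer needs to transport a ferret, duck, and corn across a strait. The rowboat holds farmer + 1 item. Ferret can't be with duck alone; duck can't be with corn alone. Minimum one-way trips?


1. farmer+duck → 2. farmer ← 3. farmer+ferret → 4. farmer+duck ← 5. farmer+corn → 6. farmer ← 7. farmer+duck →
Minimum trips = 7

7


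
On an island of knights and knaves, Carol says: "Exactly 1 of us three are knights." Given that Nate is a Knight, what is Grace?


Carol claims exactly 1 knights among Carol, Nate, Grace.
Given: Nate is a Knight.

Case 1: Carol is a Knight (tells truth)
  Then exactly 1 of the three are knights.
  Counting Carol, Nate: 2 knight(s) so far. Need -1 more → impossible.
Case 2: Carol is a Knave (lies)
  Then the count is NOT 1.
  If Grace = Knave, count = 1 = 1 → claim would be true, contradicts lie.
  If Grace = Knight, count = 2 ≠ 1 → lie confirmed ✓

Grace is a Knight.

Knight


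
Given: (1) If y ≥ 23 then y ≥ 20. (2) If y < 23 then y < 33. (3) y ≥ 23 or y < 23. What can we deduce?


Constructive dilemma: (P → Q) ∧ (R → S), P ∨ R ⊢ Q ∨ S
Premise 1: y ≥ 23 → y ≥ 20
Premise 2: y < 23 → y < 33
Premise 3: y ≥ 23 ∨ y < 23
Case 1: Assuming y ≥ 23, then by Premise 1, y ≥ 20.
Case 2: Assuming y < 23, then by Premise 2, y < 33.
Since one of y ≥ 23 or y < 23 must hold, we get y ≥ 20 or y < 33.

y ≥ 20 or y < 33.


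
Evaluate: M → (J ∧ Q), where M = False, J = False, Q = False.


M = False, J = False, Q = False
Step 1: J ∧ Q = False AND False = False
Step 2: M → (False): false only when M=True and consequent=False.
Result: True

True


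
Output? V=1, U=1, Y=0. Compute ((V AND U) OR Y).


V AND U = 1&1 = 1
1 OR 0 = 1

1


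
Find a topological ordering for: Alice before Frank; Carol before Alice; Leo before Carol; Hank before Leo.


Constraints: Alice before Frank; Carol before Alice; Leo before Carol; Hank before Leo
Method: repeatedly schedule the remaining task that has no remaining task required before it.
  Step 1: remaining {Carol, Frank, Leo, Hank, Alice}; every task except Hank still has a predecessor pending → schedule Hank.
  Step 2: remaining {Carol, Frank, Leo, Alice}; every task except Leo still has a predecessor pending → schedule Leo.
  Step 3: remaining {Carol, Frank, Alice}; every task except Carol still has a predecessor pending → schedule Carol.
  Step 4: remaining {Frank, Alice}; every task except Alice still has a predecessor pending → schedule Alice.
  Step 5: only Frank remains → schedule Frank.
Resulting order:

Hank → Leo → Carol → Alice → Frank


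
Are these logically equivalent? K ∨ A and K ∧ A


Expression 1: K ∨ A
Expression 2: K ∧ A
Truth table (K A | Expr1 Expr2):
  T T |   T     T
  T F |   T     F   ← differ
  F T |   T     F   ← differ
  F F |   F     F
Counterexample: K=T, A=F gives Expr1 = T but Expr2 = F, so the expressions are NOT logically equivalent.

No


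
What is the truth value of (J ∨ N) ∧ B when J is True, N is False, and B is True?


J = True, N = False, B = True
Step 1: J ∨ N = True OR False = True
Step 2: True ∧ B = True AND True = True
OR is true when at least one operand is true; AND requires both.

True


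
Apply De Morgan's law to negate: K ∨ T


De Morgan's law: ¬(P ∨ Q) ≡ ¬P ∧ ¬Q
¬(K ∨ T) = ¬K ∧ ¬T

¬K ∧ ¬T


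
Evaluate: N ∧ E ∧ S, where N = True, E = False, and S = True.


N = True, E = False, S = True
Step 1: N ∧ E = True AND False = False
Step 2: (False) ∧ S = (False) AND True = False
AND is true only when ALL operands are true.

False


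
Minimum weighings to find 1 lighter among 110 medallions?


Each weighing has 3 outcomes (left heavy / balance / right heavy), so k weighings distinguish at most 3^k cases; splitting into three near-equal groups achieves this.
Need 3^k ≥ 110: 3^4 = 81 < 110 ≤ 3^5 = 243
k = ⌈log₃(110)⌉ = 5

5


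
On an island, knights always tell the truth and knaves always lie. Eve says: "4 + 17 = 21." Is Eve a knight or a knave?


Statement: "4 + 17 = 21."
Actual: 4 + 17 = 21
Claimed: 21
Statement is TRUE → Eve tells the truth → Knight

Knight


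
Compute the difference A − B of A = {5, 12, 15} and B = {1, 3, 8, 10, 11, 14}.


A = {5, 12, 15}
B = {1, 3, 8, 10, 11, 14}
Operation: difference A − B
In A but not B: 5, 12, 15

{5, 12, 15}


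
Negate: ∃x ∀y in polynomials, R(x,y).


Original: ∃x ∀y R(x,y)
Rule: ¬∀→∃, ¬∃→∀, negate predicate.
Negation: ∀x ∃y ¬R(x,y)

∀x ∃y ¬R(x,y)


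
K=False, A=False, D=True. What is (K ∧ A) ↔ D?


K = False, A = False, D = True
Expression: (K ∧ A) ↔ D
Step 1: K ∧ A = False AND False = False
Step 2: (False) ↔ D = (False iff True) = False

False


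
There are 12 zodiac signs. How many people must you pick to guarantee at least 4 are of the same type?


Pigeonhole: to guarantee k in one of n categories, need (k-1)×n + 1.
k = 4, n = 12
Minimum = (4-1) × 12 + 1 = 3 × 12 + 1

37


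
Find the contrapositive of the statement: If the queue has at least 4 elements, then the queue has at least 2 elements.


Original: If the queue has at least 4 elements, then the queue has at least 2 elements
Contrapositive: If ¬Q, then ¬P
Negate Q: not (the queue has at least 2 elements)
Negate P: not (the queue has at least 4 elements)

If not (the queue has at least 2 elements), then not (the queue has at least 4 elements).


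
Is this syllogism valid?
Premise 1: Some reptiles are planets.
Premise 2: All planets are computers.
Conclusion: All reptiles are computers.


Premise 1: Some reptiles are planets.
Premise 2: All planets are computers.
Conclusion: All reptiles are computers.
Fallacy: illicit minor. The minor term (reptiles) is distributed in the conclusion ('All reptiles ...') but undistributed in its premise ('Some reptiles are planets' doesn't cover all reptiles).
Only 'Some reptiles are computers' follows, not 'All'.

Invalid


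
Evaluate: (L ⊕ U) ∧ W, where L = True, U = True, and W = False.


L = True, U = True, W = False
Step 1: L ⊕ U = True XOR True = False
Step 2: False ∧ W = False AND False = False
XOR true when exactly one of L,U is true; then AND with W.

False


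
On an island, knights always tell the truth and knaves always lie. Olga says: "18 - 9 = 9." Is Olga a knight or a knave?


Statement: "18 - 9 = 9."
Actual: 18 - 9 = 9
Claimed: 9
Statement is TRUE → Olga tells the truth → Knight

Knight


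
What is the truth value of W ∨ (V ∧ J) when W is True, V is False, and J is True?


W = True, V = False, J = True
Step 1: V ∧ J = False AND True = False
Step 2: W ∨ False = True OR False = True
AND evaluated first (higher precedence); then OR applied.

True


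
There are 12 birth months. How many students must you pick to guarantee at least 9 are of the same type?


Pigeonhole: to guarantee k in one of n categories, need (k-1)×n + 1.
k = 9, n = 12
Minimum = (9-1) × 12 + 1 = 8 × 12 + 1

97


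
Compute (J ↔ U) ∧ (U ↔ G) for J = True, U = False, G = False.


J = True, U = False, G = False
Step 1: J ↔ U is true when J and U have the same value. Result: False
Step 2: U ↔ G is true when U and G have the same value. Result: True
Step 3: False ∧ True = False

False


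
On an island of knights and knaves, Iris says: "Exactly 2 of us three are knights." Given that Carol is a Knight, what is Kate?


Iris claims exactly 2 knights among Iris, Carol, Kate.
Given: Carol is a Knight.

Case 1: Iris is a Knight (tells truth)
  Then exactly 2 of the three are knights.
  Counting Iris, Carol: 2 knight(s) so far. Need 0 more → Kate = Knave.
Case 2: Iris is a Knave (lies)
  Then the count is NOT 2.
  If Kate = Knight, count = 2 = 2 → claim would be true, contradicts lie.
  If Kate = Knave, count = 1 ≠ 2 → lie confirmed ✓

Kate is a Knave.

Knave


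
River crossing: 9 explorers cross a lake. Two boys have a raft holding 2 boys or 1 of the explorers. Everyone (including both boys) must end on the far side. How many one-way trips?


Per crossing of one of the explorers: boys→, one←, one of the explorers→, one← = 4 trips
9 × 4 = 36, + 1 final boys→ = 37
Minimum trips = 37

37


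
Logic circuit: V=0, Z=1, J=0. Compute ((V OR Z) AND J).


V OR Z = 0|1 = 1
1 AND 0 = 0

0


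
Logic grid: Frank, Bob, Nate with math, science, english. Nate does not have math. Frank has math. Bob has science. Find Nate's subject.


From clues:
  Frank → math
  Bob → science
By elimination, Nate gets the remaining.

english


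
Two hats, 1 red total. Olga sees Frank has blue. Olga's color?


Total red = 1, Frank = blue
Red accounted for: 0
Remaining for Olga: 1
Olga's hat is red.

red


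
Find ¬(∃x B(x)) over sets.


Original: ∃x B(x)
Rule: ¬∀→∃, ¬∃→∀, negate predicate.
Negation: ∀x ¬B(x)

∀x ¬B(x)


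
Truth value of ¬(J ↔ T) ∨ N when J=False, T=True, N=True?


J = False, T = True, N = True
Expression: ¬(J ↔ T) ∨ N
Step 1: J ↔ T = (False iff True) = False
Step 2: ¬(J ↔ T) = NOT False = True
Step 3: (True) ∨ N = True OR True = True

True


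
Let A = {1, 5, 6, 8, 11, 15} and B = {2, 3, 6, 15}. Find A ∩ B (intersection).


A = {1, 5, 6, 8, 11, 15}
B = {2, 3, 6, 15}
Operation: intersection
Elements in both: 6, 15

{6, 15}


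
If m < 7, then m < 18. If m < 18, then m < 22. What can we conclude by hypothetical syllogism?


Hypothetical syllogism: P → Q, Q → R ⊢ P → R
Premise 1: m < 7 → m < 18
Premise 2: m < 18 → m < 22
Chain the implications: the middle term (m < 18) links the two.
Conclusion: If m < 7, then m < 22.

If m < 7, then m < 22.


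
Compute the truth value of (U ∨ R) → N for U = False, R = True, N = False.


U = False, R = True, N = False
Step 1: U ∨ R = False OR True = True
Step 2: (True) → N: false only when antecedent=True and N=False.
Result: False

False


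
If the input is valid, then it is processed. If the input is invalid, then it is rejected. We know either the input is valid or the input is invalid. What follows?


Constructive dilemma: (P → Q) ∧ (R → S), P ∨ R ⊢ Q ∨ S
Premise 1: the input is valid → it is processed
Premise 2: the input is invalid → it is rejected
Premise 3: the input is valid ∨ the input is invalid
Case 1: Assuming the input is valid, then by Premise 1, it is processed.
Case 2: Assuming the input is invalid, then by Premise 2, it is rejected.
Since one of the input is valid or the input is invalid must hold, we get it is processed or it is rejected.

It is processed or it is rejected.


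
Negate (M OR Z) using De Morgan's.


De Morgan's law: ¬(P ∨ Q) ≡ ¬P ∧ ¬Q
¬(M ∨ Z) = ¬M ∧ ¬Z

¬M ∧ ¬Z


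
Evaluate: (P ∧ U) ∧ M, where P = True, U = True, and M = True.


P = True, U = True, M = True
Step 1: P ∧ U = True AND True = True
Step 2: True ∧ M = True AND True = True
AND is true only when ALL operands are true.

True


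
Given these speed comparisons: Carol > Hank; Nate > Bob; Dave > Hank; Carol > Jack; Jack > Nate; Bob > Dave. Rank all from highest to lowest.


Constraints: Carol > Hank; Nate > Bob; Dave > Hank; Carol > Jack; Jack > Nate; Bob > Dave
Method: at each step, the next-highest is the one remaining person who never appears on the smaller side of a constraint between remaining people.
  Step 1: remaining {Jack, Dave, Nate, Bob, Carol, Hank}; on the smaller side: {Jack, Dave, Nate, Bob, Hank} → Carol is next (Carol > Hank; Carol > Jack).
  Step 2: remaining {Jack, Dave, Nate, Bob, Hank}; on the smaller side: {Dave, Nate, Bob, Hank} → Jack is next (Jack > Nate).
  Step 3: remaining {Dave, Nate, Bob, Hank}; on the smaller side: {Dave, Bob, Hank} → Nate is next (Nate > Bob).
  Step 4: remaining {Dave, Bob, Hank}; on the smaller side: {Dave, Hank} → Bob is next (Bob > Dave).
  Step 5: remaining {Dave, Hank}; on the smaller side: {Hank} → Dave is next (Dave > Hank).
  Step 6: only Hank remains → lowest.
Final ranking (highest to lowest):

Carol > Jack > Nate > Bob > Dave > Hank


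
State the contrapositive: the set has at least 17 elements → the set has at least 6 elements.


Original: If the set has at least 17 elements, then the set has at least 6 elements
Contrapositive: If ¬Q, then ¬P
Negate Q: not (the set has at least 6 elements)
Negate P: not (the set has at least 17 elements)

If not (the set has at least 6 elements), then not (the set has at least 17 elements).


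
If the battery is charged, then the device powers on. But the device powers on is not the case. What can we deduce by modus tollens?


Modus tollens: P → Q, ¬Q ⊢ ¬P
P: the battery is charged
Q: the device powers on
We have P → Q and Q is false.
By modus tollens, P must be false.

It is not the case that the battery is charged


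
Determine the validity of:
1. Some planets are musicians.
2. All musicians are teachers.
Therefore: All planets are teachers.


Premise 1: Some planets are musicians.
Premise 2: All musicians are teachers.
Conclusion: All planets are teachers.
Fallacy: illicit minor. The minor term (planets) is distributed in the conclusion ('All planets ...') but undistributed in its premise ('Some planets are musicians' doesn't cover all planets).
Only 'Some planets are teachers' follows, not 'All'.

Invalid


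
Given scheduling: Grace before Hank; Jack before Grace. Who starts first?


Constraints: Grace before Hank; Jack before Grace
The first task can have nothing scheduled before it, so it must never appear on the right of a 'before'.
Tasks appearing after some 'before': Hank, Grace.
The only task not in that list is Jack → it is first.

Jack


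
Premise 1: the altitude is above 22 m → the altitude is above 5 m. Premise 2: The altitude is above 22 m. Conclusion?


Modus ponens: P → Q, P ⊢ Q
P: the altitude is above 22 m
Q: the altitude is above 5 m
We have P → Q and P is true.
By modus ponens, Q must be true.

The altitude is above 5 m


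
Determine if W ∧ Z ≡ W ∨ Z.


Expression 1: W ∧ Z
Expression 2: W ∨ Z
Truth table (W Z | Expr1 Expr2):
  T T |   T     T
  T F |   F     T   ← differ
  F T |   F     T   ← differ
  F F |   F     F
Counterexample: W=T, Z=F gives Expr1 = F but Expr2 = T, so the expressions are NOT logically equivalent.

No


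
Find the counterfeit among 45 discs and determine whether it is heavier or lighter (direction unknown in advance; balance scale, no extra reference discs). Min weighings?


Let n = 45. 90 possibilities (n discs × lighter/heavier); each weighing has 3 outcomes.
Bound for k weighings: say the first weighing puts j discs on each pan. If it tips, the 2j weighed discs remain suspects (each with a known direction) and k-1 weighings give 3^(k-1) outcomes; 3^(k-1) is odd, so 2j ≤ 3^(k-1) - 1. If it balances, the n - 2j unweighed discs remain with direction unknown: 2(n - 2j) ≤ 3^(k-1) - 1 by the same parity argument. Adding, n ≤ (3^(k-1) - 1) + (3^(k-1) - 1)/2 = (3^k - 3)/2, and the classical three-group strategy achieves this (3 discs in 2 weighings, 12 in 3, 39 in 4, 120 in 5).
So we need the smallest k with (3^k - 3)/2 ≥ 45.
k = 4: (3^4 - 3)/2 = 39 < 45 ✗
k = 5: (3^5 - 3)/2 = 120 ≥ 45 ✓

5


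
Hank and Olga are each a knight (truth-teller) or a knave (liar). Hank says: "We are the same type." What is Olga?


Hank says: "We are the same type."
Case 1: Hank is a Knight (truth-teller)
  Statement is true → they ARE the same → Olga is also a Knight
Case 2: Hank is a Knave (liar)
  Statement is false → they are NOT the same → Olga is a Knight
In both cases, Olga is a Knight.

Knight


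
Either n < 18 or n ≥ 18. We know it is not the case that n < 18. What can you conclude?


Disjunctive syllogism: P ∨ Q, ¬P ⊢ Q
Disjunction: n < 18 ∨ n ≥ 18
We know it is not the case that n < 18.
By disjunctive syllogism, the other disjunct must be true.

n ≥ 18


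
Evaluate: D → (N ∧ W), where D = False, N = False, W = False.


D = False, N = False, W = False
Step 1: N ∧ W = False AND False = False
Step 2: D → (False): false only when D=True and consequent=False.
Result: True

True


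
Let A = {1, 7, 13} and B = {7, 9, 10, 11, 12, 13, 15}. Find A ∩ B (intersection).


A = {1, 7, 13}
B = {7, 9, 10, 11, 12, 13, 15}
Operation: intersection
Elements in both: 7, 13

{7, 13}


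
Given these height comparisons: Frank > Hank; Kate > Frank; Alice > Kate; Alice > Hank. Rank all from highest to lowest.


Constraints: Frank > Hank; Kate > Frank; Alice > Kate; Alice > Hank
Method: at each step, the next-highest is the one remaining person who never appears on the smaller side of a constraint between remaining people.
  Step 1: remaining {Hank, Alice, Kate, Frank}; on the smaller side: {Hank, Kate, Frank} → Alice is next (Alice > Kate; Alice > Hank).
  Step 2: remaining {Hank, Kate, Frank}; on the smaller side: {Hank, Frank} → Kate is next (Kate > Frank).
  Step 3: remaining {Hank, Frank}; on the smaller side: {Hank} → Frank is next (Frank > Hank).
  Step 4: only Hank remains → lowest.
Final ranking (highest to lowest):

Alice > Kate > Frank > Hank


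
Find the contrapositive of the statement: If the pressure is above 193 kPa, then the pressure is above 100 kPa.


Original: If the pressure is above 193 kPa, then the pressure is above 100 kPa
Contrapositive: If ¬Q, then ¬P
Negate Q: not (the pressure is above 100 kPa)
Negate P: not (the pressure is above 193 kPa)

If not (the pressure is above 100 kPa), then not (the pressure is above 193 kPa).


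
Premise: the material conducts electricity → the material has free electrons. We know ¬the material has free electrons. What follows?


Modus tollens: P → Q, ¬Q ⊢ ¬P
P: the material conducts electricity
Q: the material has free electrons
We have P → Q and Q is false.
By modus tollens, P must be false.

It is not the case that the material conducts electricity


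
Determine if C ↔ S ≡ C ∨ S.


Expression 1: C ↔ S
Expression 2: C ∨ S
Truth table (C S | Expr1 Expr2):
  T T |   T     T
  T F |   F     T   ← differ
  F T |   F     T   ← differ
  F F |   T     F   ← differ
Counterexample: C=T, S=F gives Expr1 = F but Expr2 = T, so the expressions are NOT logically equivalent.

No


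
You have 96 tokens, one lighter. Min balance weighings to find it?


Each weighing has 3 outcomes (left heavy / balance / right heavy), so k weighings distinguish at most 3^k cases; splitting into three near-equal groups achieves this.
Need 3^k ≥ 96: 3^4 = 81 < 96 ≤ 3^5 = 243
k = ⌈log₃(96)⌉ = 5

5


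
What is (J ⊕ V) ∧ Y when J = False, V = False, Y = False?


J = False, V = False, Y = False
Step 1: J ⊕ V = False XOR False = False
Step 2: False ∧ Y = False AND False = False
XOR true when exactly one of J,V is true; then AND with Y.

False


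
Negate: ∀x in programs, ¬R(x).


Original: ∀x ¬R(x)
Rule: ¬∀→∃, ¬∃→∀, negate predicate.
Negation: ∃x R(x)

∃x R(x)


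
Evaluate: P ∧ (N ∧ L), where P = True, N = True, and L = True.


P = True, N = True, L = True
Step 1: N ∧ L = True AND True = True
Step 2: P ∧ True = True AND True = True
AND is true only when ALL operands are true.

True


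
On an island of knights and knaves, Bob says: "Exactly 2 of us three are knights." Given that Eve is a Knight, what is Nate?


Bob claims exactly 2 knights among Bob, Eve, Nate.
Given: Eve is a Knight.

Case 1: Bob is a Knight (tells truth)
  Then exactly 2 of the three are knights.
  Counting Bob, Eve: 2 knight(s) so far. Need 0 more → Nate = Knave.
Case 2: Bob is a Knave (lies)
  Then the count is NOT 2.
  If Nate = Knight, count = 2 = 2 → claim would be true, contradicts lie.
  If Nate = Knave, count = 1 ≠ 2 → lie confirmed ✓

Nate is a Knave.

Knave


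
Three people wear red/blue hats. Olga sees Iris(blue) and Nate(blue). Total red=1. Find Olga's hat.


Total red = 1, seen red = 0
Own red = 1 - 0 = 1
Olga's hat is red.

red


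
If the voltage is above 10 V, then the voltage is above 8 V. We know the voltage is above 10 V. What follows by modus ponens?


Modus ponens: P → Q, P ⊢ Q
P: the voltage is above 10 V
Q: the voltage is above 8 V
We have P → Q and P is true.
By modus ponens, Q must be true.

The voltage is above 8 V


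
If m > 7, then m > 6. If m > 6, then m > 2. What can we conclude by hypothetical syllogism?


Hypothetical syllogism: P → Q, Q → R ⊢ P → R
Premise 1: m > 7 → m > 6
Premise 2: m > 6 → m > 2
Chain the implications: the middle term (m > 6) links the two.
Conclusion: If m > 7, then m > 2.

If m > 7, then m > 2.


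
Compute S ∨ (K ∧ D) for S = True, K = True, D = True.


S = True, K = True, D = True
Step 1: K ∧ D = True AND True = True
Step 2: S ∨ True = True OR True = True
AND evaluated first (higher precedence); then OR applied.

True


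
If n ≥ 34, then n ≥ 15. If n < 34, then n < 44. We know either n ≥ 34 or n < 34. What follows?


Constructive dilemma: (P → Q) ∧ (R → S), P ∨ R ⊢ Q ∨ S
Premise 1: n ≥ 34 → n ≥ 15
Premise 2: n < 34 → n < 44
Premise 3: n ≥ 34 ∨ n < 34
Case 1: Assuming n ≥ 34, then by Premise 1, n ≥ 15.
Case 2: Assuming n < 34, then by Premise 2, n < 44.
Since one of n ≥ 34 or n < 34 must hold, we get n ≥ 15 or n < 44.

n ≥ 15 or n < 44.


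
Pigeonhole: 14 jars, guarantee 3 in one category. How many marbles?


Pigeonhole: to guarantee k in one of n categories, need (k-1)×n + 1.
k = 3, n = 14
Minimum = (3-1) × 14 + 1 = 2 × 14 + 1

29


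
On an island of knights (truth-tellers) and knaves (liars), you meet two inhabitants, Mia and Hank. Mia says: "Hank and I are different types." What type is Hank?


Mia says: "Hank and I are different types."
Case 1: Mia is a Knight (truth-teller)
  Statement is true → they ARE different → Hank is a Knave
Case 2: Mia is a Knave (liar)
  Statement is false → they are NOT different → Hank is a Knave
In both cases, Hank is a Knave.

Knave


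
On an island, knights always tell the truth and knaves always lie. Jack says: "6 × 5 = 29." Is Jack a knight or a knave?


Statement: "6 × 5 = 29."
Actual: 6 × 5 = 30
Claimed: 29
Statement is FALSE → Jack lies → Knave

Knave


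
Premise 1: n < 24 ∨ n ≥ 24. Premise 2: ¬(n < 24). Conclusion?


Disjunctive syllogism: P ∨ Q, ¬P ⊢ Q
Disjunction: n < 24 ∨ n ≥ 24
We know it is not the case that n < 24.
By disjunctive syllogism, the other disjunct must be true.

n ≥ 24


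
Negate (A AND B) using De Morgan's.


De Morgan's law: ¬(P ∧ Q) ≡ ¬P ∨ ¬Q
¬(A ∧ B) = ¬A ∨ ¬B

¬A ∨ ¬B


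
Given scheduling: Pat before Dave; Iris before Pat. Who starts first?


Constraints: Pat before Dave; Iris before Pat
The first task can have nothing scheduled before it, so it must never appear on the right of a 'before'.
Tasks appearing after some 'before': Dave, Pat.
The only task not in that list is Iris → it is first.

Iris


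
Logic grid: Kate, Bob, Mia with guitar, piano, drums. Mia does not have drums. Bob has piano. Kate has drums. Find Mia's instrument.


From clues:
  Bob → piano
  Kate → drums
By elimination, Mia gets the remaining.

guitar


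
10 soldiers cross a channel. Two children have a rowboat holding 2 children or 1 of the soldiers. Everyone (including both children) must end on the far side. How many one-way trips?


Per crossing of one of the soldiers: children→, one←, one of the soldiers→, one← = 4 trips
10 × 4 = 40, + 1 final children→ = 41
Minimum trips = 41

41


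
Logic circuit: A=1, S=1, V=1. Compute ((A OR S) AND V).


A OR S = 1|1 = 1
1 AND 1 = 1

1


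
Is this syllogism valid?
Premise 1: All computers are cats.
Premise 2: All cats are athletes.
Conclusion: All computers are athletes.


Premise 1: All computers are cats.
Premise 2: All cats are athletes.
Conclusion: All computers are athletes.
Barbara syllogism (AAA-1): All A are B, All B are C → All A are C.
Middle term (cats) distributed in premise 2.

Valid


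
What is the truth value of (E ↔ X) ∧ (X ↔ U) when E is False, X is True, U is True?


E = False, X = True, U = True
Step 1: E ↔ X is true when E and X have the same value. Result: False
Step 2: X ↔ U is true when X and U have the same value. Result: True
Step 3: False ∧ True = False

False


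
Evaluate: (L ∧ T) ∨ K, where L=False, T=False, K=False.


L = False, T = False, K = False
Expression: (L ∧ T) ∨ K
Step 1: L ∧ T = False AND False = False
Step 2: (False) ∨ K = False OR False = False

False


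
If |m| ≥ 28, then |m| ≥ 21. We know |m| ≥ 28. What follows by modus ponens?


Modus ponens: P → Q, P ⊢ Q
P: |m| ≥ 28
Q: |m| ≥ 21
We have P → Q and P is true.
By modus ponens, Q must be true.

|m| ≥ 21


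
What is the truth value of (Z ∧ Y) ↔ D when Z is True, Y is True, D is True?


Z = True, Y = True, D = True
Step 1: Z ∧ Y = True AND True = True
Step 2: (True) ↔ D: true when both sides have same truth value.
Result: True ↔ True = True

True


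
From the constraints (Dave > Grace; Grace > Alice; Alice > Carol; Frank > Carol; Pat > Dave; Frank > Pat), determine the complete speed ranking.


Constraints: Dave > Grace; Grace > Alice; Alice > Carol; Frank > Carol; Pat > Dave; Frank > Pat
Method: at each step, the next-highest is the one remaining person who never appears on the smaller side of a constraint between remaining people.
  Step 1: remaining {Dave, Alice, Grace, Frank, Pat, Carol}; on the smaller side: {Dave, Alice, Grace, Pat, Carol} → Frank is next (Frank > Carol; Frank > Pat).
  Step 2: remaining {Dave, Alice, Grace, Pat, Carol}; on the smaller side: {Dave, Alice, Grace, Carol} → Pat is next (Pat > Dave).
  Step 3: remaining {Dave, Alice, Grace, Carol}; on the smaller side: {Alice, Grace, Carol} → Dave is next (Dave > Grace).
  Step 4: remaining {Alice, Grace, Carol}; on the smaller side: {Alice, Carol} → Grace is next (Grace > Alice).
  Step 5: remaining {Alice, Carol}; on the smaller side: {Carol} → Alice is next (Alice > Carol).
  Step 6: only Carol remains → lowest.
Final ranking (highest to lowest):

Frank > Pat > Dave > Grace > Alice > Carol


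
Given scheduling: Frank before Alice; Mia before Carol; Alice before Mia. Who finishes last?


Constraints: Frank before Alice; Mia before Carol; Alice before Mia
The last task can have nothing scheduled after it, so it must never appear on the left of a 'before'.
Tasks appearing before some other task: Frank, Mia, Alice.
The only task not in that list is Carol → it is last.

Carol


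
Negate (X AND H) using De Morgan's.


De Morgan's law: ¬(P ∧ Q) ≡ ¬P ∨ ¬Q
¬(X ∧ H) = ¬X ∨ ¬H

¬X ∨ ¬H


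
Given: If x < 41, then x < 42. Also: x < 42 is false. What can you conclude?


Modus tollens: P → Q, ¬Q ⊢ ¬P
P: x < 41
Q: x < 42
We have P → Q and Q is false.
By modus tollens, P must be false.

It is not the case that x < 41


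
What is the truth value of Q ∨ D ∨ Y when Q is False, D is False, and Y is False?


Q = False, D = False, Y = False
Step 1: Q ∨ D = False OR False = False
Step 2: False ∨ Y = False OR False = False
OR is true when at least one operand is true.

False


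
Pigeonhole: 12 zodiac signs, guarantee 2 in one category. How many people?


Pigeonhole: to guarantee k in one of n categories, need (k-1)×n + 1.
k = 2, n = 12
Minimum = (2-1) × 12 + 1 = 1 × 12 + 1

13


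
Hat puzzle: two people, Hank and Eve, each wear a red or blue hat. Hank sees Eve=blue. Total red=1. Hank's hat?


Total red = 1, Eve = blue
Red accounted for: 0
Remaining for Hank: 1
Hank's hat is red.

red


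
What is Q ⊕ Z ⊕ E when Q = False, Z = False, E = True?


Q = False, Z = False, E = True
Step 1: Q ⊕ Z = False XOR False = False
Step 2: False ⊕ E = False XOR True = True
XOR is true when an odd number of operands are true.

True


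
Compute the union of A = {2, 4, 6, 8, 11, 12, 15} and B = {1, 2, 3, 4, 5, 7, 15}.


A = {2, 4, 6, 8, 11, 12, 15}
B = {1, 2, 3, 4, 5, 7, 15}
Operation: union
All elements combined: 1, 2, 3, 4, 5, 6, 7, 8, 11, 12, 15

{1, 2, 3, 4, 5, 6, 7, 8, 11, 12, 15}
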